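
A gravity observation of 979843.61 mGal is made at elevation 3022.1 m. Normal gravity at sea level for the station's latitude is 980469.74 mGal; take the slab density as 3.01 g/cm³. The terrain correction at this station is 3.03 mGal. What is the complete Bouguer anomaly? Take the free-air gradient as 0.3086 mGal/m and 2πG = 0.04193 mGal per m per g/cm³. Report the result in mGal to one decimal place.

-71.9

Free-air correction = 0.3086 × 3022.1 = 932.62 mGal
Free-air anomaly = 979843.61 − 980469.74 + (932.62) = 306.49 mGal
Bouguer slab correction = 0.04193 × 3.01 × 3022.1 = 381.42 mGal
Simple Bouguer anomaly = 306.49 − (381.42) = -74.93 mGal
Complete Bouguer anomaly = -74.93 + 3.03 = -71.90 mGal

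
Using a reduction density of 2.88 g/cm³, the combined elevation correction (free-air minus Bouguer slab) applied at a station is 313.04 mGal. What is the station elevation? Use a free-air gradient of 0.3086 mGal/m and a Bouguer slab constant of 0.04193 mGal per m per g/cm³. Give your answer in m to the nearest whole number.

1667

Combined gradient = 0.3086 − 0.04193 × 2.88 = 0.1878416 mGal/m
h = 313.04 / 0.1878416 = 1666.51 m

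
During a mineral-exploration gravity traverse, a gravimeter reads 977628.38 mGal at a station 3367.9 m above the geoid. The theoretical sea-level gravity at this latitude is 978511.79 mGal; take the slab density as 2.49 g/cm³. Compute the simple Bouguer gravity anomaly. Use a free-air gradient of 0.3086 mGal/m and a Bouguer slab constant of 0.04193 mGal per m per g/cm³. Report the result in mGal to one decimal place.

-195.7

Free-air correction = 0.3086 × 3367.9 = 1039.33 mGal
Free-air anomaly = 977628.38 − 978511.79 + (1039.33) = 155.92 mGal
Bouguer slab correction = 0.04193 × 2.49 × 3367.9 = 351.63 mGal
Simple Bouguer anomaly = 155.92 − (351.63) = -195.71 mGal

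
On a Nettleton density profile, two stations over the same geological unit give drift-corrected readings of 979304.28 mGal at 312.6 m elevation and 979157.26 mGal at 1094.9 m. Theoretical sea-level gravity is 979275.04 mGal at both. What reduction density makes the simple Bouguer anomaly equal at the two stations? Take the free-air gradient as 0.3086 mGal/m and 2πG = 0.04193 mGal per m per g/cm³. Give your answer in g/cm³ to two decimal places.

Δg_obs = 979157.26 − 979304.28 = -147.02 mGal over Δh = 1094.9 − 312.6 = 782.3 m
Equal Bouguer anomalies ⇒ Δg_obs + (0.3086 − 0.04193ρ)·Δh = 0
0.3086 − 0.04193ρ = −Δg_obs/Δh = 0.18793
ρ = (0.3086 − 0.18793) / 0.04193 = 2.88 g/cm³

2.88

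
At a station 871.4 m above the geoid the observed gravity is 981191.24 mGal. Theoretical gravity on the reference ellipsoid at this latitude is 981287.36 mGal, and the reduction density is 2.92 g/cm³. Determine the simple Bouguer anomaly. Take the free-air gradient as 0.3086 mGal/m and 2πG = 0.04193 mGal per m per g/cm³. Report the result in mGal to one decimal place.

66.1

Free-air correction = 0.3086 × 871.4 = 268.91 mGal
Free-air anomaly = 981191.24 − 981287.36 + (268.91) = 172.79 mGal
Bouguer slab correction = 0.04193 × 2.92 × 871.4 = 106.69 mGal
Simple Bouguer anomaly = 172.79 − (106.69) = 66.10 mGal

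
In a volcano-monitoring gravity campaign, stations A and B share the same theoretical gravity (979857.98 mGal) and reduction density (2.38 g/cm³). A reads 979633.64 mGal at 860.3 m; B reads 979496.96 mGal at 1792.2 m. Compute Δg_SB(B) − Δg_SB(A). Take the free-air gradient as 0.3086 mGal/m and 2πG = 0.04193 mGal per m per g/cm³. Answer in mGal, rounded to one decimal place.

57.9

Δg_SB(A) = 979633.64 − 979857.98 + 0.3086×860.3 − 0.04193×2.38×860.3 = -44.70 mGal
Δg_SB(B) = 979496.96 − 979857.98 + 0.3086×1792.2 − 0.04193×2.38×1792.2 = 13.20 mGal
Difference = 13.20 − (-44.70) = 57.90 mGal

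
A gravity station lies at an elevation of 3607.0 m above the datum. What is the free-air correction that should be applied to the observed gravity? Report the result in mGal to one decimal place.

Free-air correction = 0.3086 × 3607.0 = 1113.1 mGal

1113.1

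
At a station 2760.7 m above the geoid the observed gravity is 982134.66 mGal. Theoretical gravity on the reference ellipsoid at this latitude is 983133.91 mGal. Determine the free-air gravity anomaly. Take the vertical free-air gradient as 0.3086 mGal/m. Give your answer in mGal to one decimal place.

-147.3

Free-air correction = 0.3086 × 2760.7 = 851.95 mGal
Free-air anomaly = 982134.66 − 983133.91 + (851.95) = -147.30 mGal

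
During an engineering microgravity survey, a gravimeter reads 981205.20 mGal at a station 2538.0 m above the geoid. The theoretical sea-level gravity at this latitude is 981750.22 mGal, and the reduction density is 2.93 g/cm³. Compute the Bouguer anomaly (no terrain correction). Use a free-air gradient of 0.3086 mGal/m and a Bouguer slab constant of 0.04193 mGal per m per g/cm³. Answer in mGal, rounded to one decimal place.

Free-air correction = 0.3086 × 2538.0 = 783.23 mGal
Free-air anomaly = 981205.20 − 981750.22 + (783.23) = 238.21 mGal
Bouguer slab correction = 0.04193 × 2.93 × 2538.0 = 311.81 mGal
Simple Bouguer anomaly = 238.21 − (311.81) = -73.60 mGal

-73.6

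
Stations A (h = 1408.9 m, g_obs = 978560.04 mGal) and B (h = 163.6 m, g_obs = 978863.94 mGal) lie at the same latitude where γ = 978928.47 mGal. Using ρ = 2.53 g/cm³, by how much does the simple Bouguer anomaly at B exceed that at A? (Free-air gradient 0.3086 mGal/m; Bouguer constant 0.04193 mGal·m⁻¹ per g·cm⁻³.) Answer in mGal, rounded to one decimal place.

51.7

Δg_SB(A) = 978560.04 − 978928.47 + 0.3086×1408.9 − 0.04193×2.53×1408.9 = -83.10 mGal
Δg_SB(B) = 978863.94 − 978928.47 + 0.3086×163.6 − 0.04193×2.53×163.6 = -31.40 mGal
Difference = -31.40 − (-83.10) = 51.70 mGal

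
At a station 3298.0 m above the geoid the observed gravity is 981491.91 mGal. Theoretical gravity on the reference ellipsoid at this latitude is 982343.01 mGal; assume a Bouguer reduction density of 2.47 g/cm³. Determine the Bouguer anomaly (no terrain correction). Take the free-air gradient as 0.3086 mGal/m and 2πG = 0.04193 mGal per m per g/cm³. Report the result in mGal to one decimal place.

Free-air correction = 0.3086 × 3298.0 = 1017.76 mGal
Free-air anomaly = 981491.91 − 982343.01 + (1017.76) = 166.66 mGal
Bouguer slab correction = 0.04193 × 2.47 × 3298.0 = 341.56 mGal
Simple Bouguer anomaly = 166.66 − (341.56) = -174.90 mGal

-174.9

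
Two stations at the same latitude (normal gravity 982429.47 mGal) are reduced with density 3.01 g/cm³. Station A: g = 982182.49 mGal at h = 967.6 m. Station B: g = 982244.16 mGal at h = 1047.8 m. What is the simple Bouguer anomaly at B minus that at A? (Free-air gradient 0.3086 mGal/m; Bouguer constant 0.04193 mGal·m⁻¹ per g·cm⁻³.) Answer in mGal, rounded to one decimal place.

76.3

Δg_SB(A) = 982182.49 − 982429.47 + 0.3086×967.6 − 0.04193×3.01×967.6 = -70.50 mGal
Δg_SB(B) = 982244.16 − 982429.47 + 0.3086×1047.8 − 0.04193×3.01×1047.8 = 5.80 mGal
Difference = 5.80 − (-70.50) = 76.30 mGal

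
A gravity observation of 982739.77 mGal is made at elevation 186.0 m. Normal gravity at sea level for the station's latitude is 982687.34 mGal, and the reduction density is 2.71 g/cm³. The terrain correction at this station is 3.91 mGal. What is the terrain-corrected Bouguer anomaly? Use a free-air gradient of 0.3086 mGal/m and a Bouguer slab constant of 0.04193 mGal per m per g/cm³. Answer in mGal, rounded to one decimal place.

Free-air correction = 0.3086 × 186.0 = 57.40 mGal
Free-air anomaly = 982739.77 − 982687.34 + (57.40) = 109.83 mGal
Bouguer slab correction = 0.04193 × 2.71 × 186.0 = 21.14 mGal
Simple Bouguer anomaly = 109.83 − (21.14) = 88.69 mGal
Complete Bouguer anomaly = 88.69 + 3.91 = 92.60 mGal

92.6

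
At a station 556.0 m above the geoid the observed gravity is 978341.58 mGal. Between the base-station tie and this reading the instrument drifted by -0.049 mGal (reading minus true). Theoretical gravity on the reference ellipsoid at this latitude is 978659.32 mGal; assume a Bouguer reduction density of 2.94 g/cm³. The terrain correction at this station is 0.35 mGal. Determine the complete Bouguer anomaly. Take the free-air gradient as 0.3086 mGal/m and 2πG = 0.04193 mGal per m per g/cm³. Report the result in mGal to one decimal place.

Drift-corrected reading = 978341.58 − (-0.049) = 978341.629 mGal
Free-air correction = 0.3086 × 556.0 = 171.58 mGal
Free-air anomaly = 978341.629 − 978659.32 + (171.58) = -146.111 mGal
Bouguer slab correction = 0.04193 × 2.94 × 556.0 = 68.54 mGal
Simple Bouguer anomaly = -146.111 − (68.54) = -214.651 mGal
Complete Bouguer anomaly = -214.651 + 0.35 = -214.301 mGal

-214.3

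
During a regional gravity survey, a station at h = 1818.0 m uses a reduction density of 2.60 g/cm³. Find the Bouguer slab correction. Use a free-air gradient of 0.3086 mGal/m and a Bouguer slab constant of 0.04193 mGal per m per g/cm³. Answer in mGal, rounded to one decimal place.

198.2

Bouguer slab correction = 0.04193 × 2.60 × 1818.0 = 198.2 mGal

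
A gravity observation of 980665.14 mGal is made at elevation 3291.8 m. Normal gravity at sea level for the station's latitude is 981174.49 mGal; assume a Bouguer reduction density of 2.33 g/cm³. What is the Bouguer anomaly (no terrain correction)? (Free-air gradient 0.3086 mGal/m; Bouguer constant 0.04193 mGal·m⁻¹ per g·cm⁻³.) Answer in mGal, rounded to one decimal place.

184.9

Free-air correction = 0.3086 × 3291.8 = 1015.85 mGal
Free-air anomaly = 980665.14 − 981174.49 + (1015.85) = 506.50 mGal
Bouguer slab correction = 0.04193 × 2.33 × 3291.8 = 321.60 mGal
Simple Bouguer anomaly = 506.50 − (321.60) = 184.90 mGal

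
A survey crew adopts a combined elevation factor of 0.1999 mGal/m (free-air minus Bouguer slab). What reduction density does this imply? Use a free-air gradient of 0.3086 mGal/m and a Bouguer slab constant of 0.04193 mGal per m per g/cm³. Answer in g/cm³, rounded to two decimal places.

2.59

0.1999 = 0.3086 − 0.04193 × ρ
ρ = (0.3086 − 0.1999) / 0.04193 = 2.59 g/cm³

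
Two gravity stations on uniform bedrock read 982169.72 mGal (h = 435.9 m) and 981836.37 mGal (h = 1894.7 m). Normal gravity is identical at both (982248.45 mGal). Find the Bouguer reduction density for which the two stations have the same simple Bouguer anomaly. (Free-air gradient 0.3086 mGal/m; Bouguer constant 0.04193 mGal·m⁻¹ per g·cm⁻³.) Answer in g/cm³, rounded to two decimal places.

1.91

Δg_obs = 981836.37 − 982169.72 = -333.35 mGal over Δh = 1894.7 − 435.9 = 1458.8 m
Equal Bouguer anomalies ⇒ Δg_obs + (0.3086 − 0.04193ρ)·Δh = 0
0.3086 − 0.04193ρ = −Δg_obs/Δh = 0.22851
ρ = (0.3086 − 0.22851) / 0.04193 = 1.91 g/cm³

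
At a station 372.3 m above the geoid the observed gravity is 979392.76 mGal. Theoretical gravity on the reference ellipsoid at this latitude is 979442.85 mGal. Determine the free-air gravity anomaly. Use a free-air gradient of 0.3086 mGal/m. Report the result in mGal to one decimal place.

64.8

Free-air correction = 0.3086 × 372.3 = 114.89 mGal
Free-air anomaly = 979392.76 − 979442.85 + (114.89) = 64.80 mGal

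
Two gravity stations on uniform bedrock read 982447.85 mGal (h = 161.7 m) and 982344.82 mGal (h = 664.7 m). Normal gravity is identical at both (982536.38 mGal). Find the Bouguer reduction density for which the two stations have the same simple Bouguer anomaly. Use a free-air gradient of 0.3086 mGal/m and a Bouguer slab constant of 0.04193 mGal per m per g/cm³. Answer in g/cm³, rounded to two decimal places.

2.47

Δg_obs = 982344.82 − 982447.85 = -103.03 mGal over Δh = 664.7 − 161.7 = 503.0 m
Equal Bouguer anomalies ⇒ Δg_obs + (0.3086 − 0.04193ρ)·Δh = 0
0.3086 − 0.04193ρ = −Δg_obs/Δh = 0.20483
ρ = (0.3086 − 0.20483) / 0.04193 = 2.47 g/cm³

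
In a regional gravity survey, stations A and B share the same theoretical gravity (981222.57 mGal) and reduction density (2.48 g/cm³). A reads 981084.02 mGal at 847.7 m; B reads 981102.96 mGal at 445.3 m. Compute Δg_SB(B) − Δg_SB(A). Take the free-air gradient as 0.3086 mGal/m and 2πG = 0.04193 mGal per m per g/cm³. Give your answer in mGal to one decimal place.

Δg_SB(A) = 981084.02 − 981222.57 + 0.3086×847.7 − 0.04193×2.48×847.7 = 34.90 mGal
Δg_SB(B) = 981102.96 − 981222.57 + 0.3086×445.3 − 0.04193×2.48×445.3 = -28.50 mGal
Difference = -28.50 − (34.90) = -63.40 mGal

-63.4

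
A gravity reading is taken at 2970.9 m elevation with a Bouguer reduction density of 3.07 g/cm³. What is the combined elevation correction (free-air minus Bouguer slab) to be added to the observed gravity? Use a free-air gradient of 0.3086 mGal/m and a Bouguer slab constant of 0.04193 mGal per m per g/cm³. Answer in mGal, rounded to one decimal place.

534.4

Combined gradient = 0.3086 − 0.04193 × 3.07 = 0.1798749 mGal/m
Combined elevation correction = 0.1798749 × 2970.9 = 534.4 mGal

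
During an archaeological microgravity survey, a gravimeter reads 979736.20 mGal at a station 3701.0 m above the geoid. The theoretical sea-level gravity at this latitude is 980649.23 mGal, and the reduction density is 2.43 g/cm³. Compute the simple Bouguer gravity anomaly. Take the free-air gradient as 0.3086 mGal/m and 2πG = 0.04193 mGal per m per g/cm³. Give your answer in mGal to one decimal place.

-148.0

Free-air correction = 0.3086 × 3701.0 = 1142.13 mGal
Free-air anomaly = 979736.20 − 980649.23 + (1142.13) = 229.10 mGal
Bouguer slab correction = 0.04193 × 2.43 × 3701.0 = 377.09 mGal
Simple Bouguer anomaly = 229.10 − (377.09) = -147.99 mGal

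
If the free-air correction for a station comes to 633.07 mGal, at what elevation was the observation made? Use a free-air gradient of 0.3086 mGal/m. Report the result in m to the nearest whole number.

2051

h = 633.07 / 0.3086 = 2051.43 m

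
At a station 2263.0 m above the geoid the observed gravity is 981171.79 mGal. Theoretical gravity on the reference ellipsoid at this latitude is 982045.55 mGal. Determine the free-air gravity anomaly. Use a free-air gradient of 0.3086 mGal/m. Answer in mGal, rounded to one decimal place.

-175.4

Free-air correction = 0.3086 × 2263.0 = 698.36 mGal
Free-air anomaly = 981171.79 − 982045.55 + (698.36) = -175.40 mGal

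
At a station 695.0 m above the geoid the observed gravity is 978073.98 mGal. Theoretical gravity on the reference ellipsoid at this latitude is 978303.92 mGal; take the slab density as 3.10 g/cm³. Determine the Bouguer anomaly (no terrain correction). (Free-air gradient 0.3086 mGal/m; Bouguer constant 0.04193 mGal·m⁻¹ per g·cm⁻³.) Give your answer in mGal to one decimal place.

Free-air correction = 0.3086 × 695.0 = 214.48 mGal
Free-air anomaly = 978073.98 − 978303.92 + (214.48) = -15.46 mGal
Bouguer slab correction = 0.04193 × 3.10 × 695.0 = 90.34 mGal
Simple Bouguer anomaly = -15.46 − (90.34) = -105.80 mGal

-105.8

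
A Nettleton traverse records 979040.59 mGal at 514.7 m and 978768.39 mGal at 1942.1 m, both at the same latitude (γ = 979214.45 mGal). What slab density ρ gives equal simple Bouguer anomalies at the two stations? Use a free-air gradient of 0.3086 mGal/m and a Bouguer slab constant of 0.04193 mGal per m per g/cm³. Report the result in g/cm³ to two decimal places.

Δg_obs = 978768.39 − 979040.59 = -272.20 mGal over Δh = 1942.1 − 514.7 = 1427.4 m
Equal Bouguer anomalies ⇒ Δg_obs + (0.3086 − 0.04193ρ)·Δh = 0
0.3086 − 0.04193ρ = −Δg_obs/Δh = 0.19070
ρ = (0.3086 − 0.19070) / 0.04193 = 2.81 g/cm³

2.81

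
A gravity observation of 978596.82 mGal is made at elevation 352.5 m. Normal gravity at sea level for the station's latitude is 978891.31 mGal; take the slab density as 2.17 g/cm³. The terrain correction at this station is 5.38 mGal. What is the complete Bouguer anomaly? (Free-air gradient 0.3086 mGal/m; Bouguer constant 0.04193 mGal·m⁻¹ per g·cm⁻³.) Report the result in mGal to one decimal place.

-212.4

Free-air correction = 0.3086 × 352.5 = 108.78 mGal
Free-air anomaly = 978596.82 − 978891.31 + (108.78) = -185.71 mGal
Bouguer slab correction = 0.04193 × 2.17 × 352.5 = 32.07 mGal
Simple Bouguer anomaly = -185.71 − (32.07) = -217.78 mGal
Complete Bouguer anomaly = -217.78 + 5.38 = -212.40 mGal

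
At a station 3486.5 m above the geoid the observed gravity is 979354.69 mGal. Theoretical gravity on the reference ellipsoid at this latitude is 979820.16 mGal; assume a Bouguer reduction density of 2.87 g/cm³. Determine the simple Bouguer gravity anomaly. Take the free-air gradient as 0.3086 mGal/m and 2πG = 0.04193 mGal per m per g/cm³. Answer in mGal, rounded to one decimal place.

190.9

Free-air correction = 0.3086 × 3486.5 = 1075.93 mGal
Free-air anomaly = 979354.69 − 979820.16 + (1075.93) = 610.46 mGal
Bouguer slab correction = 0.04193 × 2.87 × 3486.5 = 419.56 mGal
Simple Bouguer anomaly = 610.46 − (419.56) = 190.90 mGal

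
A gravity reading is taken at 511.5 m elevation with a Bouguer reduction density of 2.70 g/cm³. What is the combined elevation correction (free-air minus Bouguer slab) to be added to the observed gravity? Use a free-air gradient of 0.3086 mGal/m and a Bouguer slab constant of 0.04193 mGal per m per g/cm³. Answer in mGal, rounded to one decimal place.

Combined gradient = 0.3086 − 0.04193 × 2.70 = 0.1953890 mGal/m
Combined elevation correction = 0.1953890 × 511.5 = 99.9 mGal

99.9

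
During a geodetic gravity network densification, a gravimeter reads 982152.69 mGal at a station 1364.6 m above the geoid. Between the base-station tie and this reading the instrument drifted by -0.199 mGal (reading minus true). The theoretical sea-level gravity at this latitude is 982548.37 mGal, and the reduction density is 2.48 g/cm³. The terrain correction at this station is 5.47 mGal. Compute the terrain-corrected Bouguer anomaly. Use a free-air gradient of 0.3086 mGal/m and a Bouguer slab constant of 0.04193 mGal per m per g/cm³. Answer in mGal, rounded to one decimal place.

Drift-corrected reading = 982152.69 − (-0.199) = 982152.889 mGal
Free-air correction = 0.3086 × 1364.6 = 421.12 mGal
Free-air anomaly = 982152.889 − 982548.37 + (421.12) = 25.639 mGal
Bouguer slab correction = 0.04193 × 2.48 × 1364.6 = 141.90 mGal
Simple Bouguer anomaly = 25.639 − (141.90) = -116.261 mGal
Complete Bouguer anomaly = -116.261 + 5.47 = -110.791 mGal

-110.8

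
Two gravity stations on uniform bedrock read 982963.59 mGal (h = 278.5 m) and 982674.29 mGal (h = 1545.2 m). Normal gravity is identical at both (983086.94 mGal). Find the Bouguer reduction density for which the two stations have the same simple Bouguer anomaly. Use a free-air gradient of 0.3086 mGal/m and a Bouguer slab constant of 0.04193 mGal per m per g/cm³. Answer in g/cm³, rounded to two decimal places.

1.91

Δg_obs = 982674.29 − 982963.59 = -289.30 mGal over Δh = 1545.2 − 278.5 = 1266.7 m
Equal Bouguer anomalies ⇒ Δg_obs + (0.3086 − 0.04193ρ)·Δh = 0
0.3086 − 0.04193ρ = −Δg_obs/Δh = 0.22839
ρ = (0.3086 − 0.22839) / 0.04193 = 1.91 g/cm³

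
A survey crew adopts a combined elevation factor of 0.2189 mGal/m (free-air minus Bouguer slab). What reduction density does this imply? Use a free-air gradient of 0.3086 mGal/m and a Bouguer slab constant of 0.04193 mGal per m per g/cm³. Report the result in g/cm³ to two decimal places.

0.2189 = 0.3086 − 0.04193 × ρ
ρ = (0.3086 − 0.2189) / 0.04193 = 2.14 g/cm³

2.14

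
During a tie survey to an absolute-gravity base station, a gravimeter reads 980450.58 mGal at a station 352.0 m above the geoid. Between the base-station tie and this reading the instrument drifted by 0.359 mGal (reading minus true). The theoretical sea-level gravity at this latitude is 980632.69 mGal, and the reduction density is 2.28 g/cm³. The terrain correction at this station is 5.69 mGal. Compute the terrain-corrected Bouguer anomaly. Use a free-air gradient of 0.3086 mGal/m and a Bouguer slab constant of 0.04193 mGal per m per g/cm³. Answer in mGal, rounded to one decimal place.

Drift-corrected reading = 980450.58 − (0.359) = 980450.221 mGal
Free-air correction = 0.3086 × 352.0 = 108.63 mGal
Free-air anomaly = 980450.221 − 980632.69 + (108.63) = -73.839 mGal
Bouguer slab correction = 0.04193 × 2.28 × 352.0 = 33.65 mGal
Simple Bouguer anomaly = -73.839 − (33.65) = -107.489 mGal
Complete Bouguer anomaly = -107.489 + 5.69 = -101.799 mGal

-101.8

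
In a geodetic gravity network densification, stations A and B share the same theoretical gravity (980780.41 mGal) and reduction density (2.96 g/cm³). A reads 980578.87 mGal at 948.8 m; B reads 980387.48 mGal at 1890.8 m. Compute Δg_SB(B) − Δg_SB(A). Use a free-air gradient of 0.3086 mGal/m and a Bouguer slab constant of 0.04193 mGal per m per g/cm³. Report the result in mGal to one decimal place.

Δg_SB(A) = 980578.87 − 980780.41 + 0.3086×948.8 − 0.04193×2.96×948.8 = -26.50 mGal
Δg_SB(B) = 980387.48 − 980780.41 + 0.3086×1890.8 − 0.04193×2.96×1890.8 = -44.10 mGal
Difference = -44.10 − (-26.50) = -17.60 mGal

-17.6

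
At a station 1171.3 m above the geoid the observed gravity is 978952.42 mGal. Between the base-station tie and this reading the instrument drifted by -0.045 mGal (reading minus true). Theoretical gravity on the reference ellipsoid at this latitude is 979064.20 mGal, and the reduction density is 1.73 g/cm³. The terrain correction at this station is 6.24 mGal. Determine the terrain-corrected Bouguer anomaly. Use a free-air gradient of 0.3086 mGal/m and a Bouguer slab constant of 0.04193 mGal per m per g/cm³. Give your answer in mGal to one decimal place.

Drift-corrected reading = 978952.42 − (-0.045) = 978952.465 mGal
Free-air correction = 0.3086 × 1171.3 = 361.46 mGal
Free-air anomaly = 978952.465 − 979064.20 + (361.46) = 249.725 mGal
Bouguer slab correction = 0.04193 × 1.73 × 1171.3 = 84.96 mGal
Simple Bouguer anomaly = 249.725 − (84.96) = 164.765 mGal
Complete Bouguer anomaly = 164.765 + 6.24 = 171.005 mGal

171.0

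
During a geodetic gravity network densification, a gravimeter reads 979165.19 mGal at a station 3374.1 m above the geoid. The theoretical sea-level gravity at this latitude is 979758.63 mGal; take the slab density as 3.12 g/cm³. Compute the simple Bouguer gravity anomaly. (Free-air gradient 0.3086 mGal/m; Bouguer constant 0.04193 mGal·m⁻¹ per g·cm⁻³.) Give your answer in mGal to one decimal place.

Free-air correction = 0.3086 × 3374.1 = 1041.25 mGal
Free-air anomaly = 979165.19 − 979758.63 + (1041.25) = 447.81 mGal
Bouguer slab correction = 0.04193 × 3.12 × 3374.1 = 441.41 mGal
Simple Bouguer anomaly = 447.81 − (441.41) = 6.40 mGal

6.4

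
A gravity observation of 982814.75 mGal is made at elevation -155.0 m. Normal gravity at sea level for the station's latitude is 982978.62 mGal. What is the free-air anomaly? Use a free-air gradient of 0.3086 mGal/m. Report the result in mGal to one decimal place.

Free-air correction = 0.3086 × -155.0 = -47.83 mGal
Free-air anomaly = 982814.75 − 982978.62 + (-47.83) = -211.70 mGal

-211.7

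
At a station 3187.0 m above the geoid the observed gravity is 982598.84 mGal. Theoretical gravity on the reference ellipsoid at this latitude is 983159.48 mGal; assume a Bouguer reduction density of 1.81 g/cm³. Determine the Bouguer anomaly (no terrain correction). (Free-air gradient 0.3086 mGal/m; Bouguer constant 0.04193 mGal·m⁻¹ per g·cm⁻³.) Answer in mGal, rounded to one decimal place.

Free-air correction = 0.3086 × 3187.0 = 983.51 mGal
Free-air anomaly = 982598.84 − 983159.48 + (983.51) = 422.87 mGal
Bouguer slab correction = 0.04193 × 1.81 × 3187.0 = 241.87 mGal
Simple Bouguer anomaly = 422.87 − (241.87) = 181.00 mGal

181.0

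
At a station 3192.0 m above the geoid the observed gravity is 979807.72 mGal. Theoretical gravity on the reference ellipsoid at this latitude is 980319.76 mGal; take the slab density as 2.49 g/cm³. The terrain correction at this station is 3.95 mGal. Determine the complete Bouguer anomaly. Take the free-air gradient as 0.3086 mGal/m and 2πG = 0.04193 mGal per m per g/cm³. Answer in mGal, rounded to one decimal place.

143.7

Free-air correction = 0.3086 × 3192.0 = 985.05 mGal
Free-air anomaly = 979807.72 − 980319.76 + (985.05) = 473.01 mGal
Bouguer slab correction = 0.04193 × 2.49 × 3192.0 = 333.26 mGal
Simple Bouguer anomaly = 473.01 − (333.26) = 139.75 mGal
Complete Bouguer anomaly = 139.75 + 3.95 = 143.70 mGal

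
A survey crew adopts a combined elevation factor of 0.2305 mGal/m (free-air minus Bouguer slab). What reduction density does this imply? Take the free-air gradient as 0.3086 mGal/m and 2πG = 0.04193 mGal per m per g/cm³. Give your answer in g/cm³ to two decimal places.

1.86

0.2305 = 0.3086 − 0.04193 × ρ
ρ = (0.3086 − 0.2305) / 0.04193 = 1.86 g/cm³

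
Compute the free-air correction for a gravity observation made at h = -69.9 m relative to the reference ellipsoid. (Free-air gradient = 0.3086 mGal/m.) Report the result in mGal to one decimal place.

-21.6

Free-air correction = 0.3086 × -69.9 = -21.6 mGal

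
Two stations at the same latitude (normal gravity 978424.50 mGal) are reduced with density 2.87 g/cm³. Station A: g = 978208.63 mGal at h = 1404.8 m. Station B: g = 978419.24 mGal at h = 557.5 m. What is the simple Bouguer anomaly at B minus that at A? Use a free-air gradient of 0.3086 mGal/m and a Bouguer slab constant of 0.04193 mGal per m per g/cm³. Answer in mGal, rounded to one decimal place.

Δg_SB(A) = 978208.63 − 978424.50 + 0.3086×1404.8 − 0.04193×2.87×1404.8 = 48.60 mGal
Δg_SB(B) = 978419.24 − 978424.50 + 0.3086×557.5 − 0.04193×2.87×557.5 = 99.70 mGal
Difference = 99.70 − (48.60) = 51.10 mGal

51.1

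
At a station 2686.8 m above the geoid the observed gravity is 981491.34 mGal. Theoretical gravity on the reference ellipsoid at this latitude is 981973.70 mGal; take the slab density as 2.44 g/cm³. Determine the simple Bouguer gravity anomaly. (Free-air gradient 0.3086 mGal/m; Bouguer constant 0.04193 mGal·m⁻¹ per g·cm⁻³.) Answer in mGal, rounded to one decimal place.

71.9

Free-air correction = 0.3086 × 2686.8 = 829.15 mGal
Free-air anomaly = 981491.34 − 981973.70 + (829.15) = 346.79 mGal
Bouguer slab correction = 0.04193 × 2.44 × 2686.8 = 274.88 mGal
Simple Bouguer anomaly = 346.79 − (274.88) = 71.91 mGal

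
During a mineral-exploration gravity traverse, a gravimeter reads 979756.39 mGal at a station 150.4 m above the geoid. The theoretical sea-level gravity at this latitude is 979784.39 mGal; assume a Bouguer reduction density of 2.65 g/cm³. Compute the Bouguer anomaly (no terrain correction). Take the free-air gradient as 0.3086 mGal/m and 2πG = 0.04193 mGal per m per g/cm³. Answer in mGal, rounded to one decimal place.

1.7

Free-air correction = 0.3086 × 150.4 = 46.41 mGal
Free-air anomaly = 979756.39 − 979784.39 + (46.41) = 18.41 mGal
Bouguer slab correction = 0.04193 × 2.65 × 150.4 = 16.71 mGal
Simple Bouguer anomaly = 18.41 − (16.71) = 1.70 mGal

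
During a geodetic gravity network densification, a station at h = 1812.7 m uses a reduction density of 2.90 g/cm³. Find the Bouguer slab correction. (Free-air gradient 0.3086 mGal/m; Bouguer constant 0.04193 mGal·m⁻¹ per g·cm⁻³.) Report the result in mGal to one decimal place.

220.4

Bouguer slab correction = 0.04193 × 2.90 × 1812.7 = 220.4 mGal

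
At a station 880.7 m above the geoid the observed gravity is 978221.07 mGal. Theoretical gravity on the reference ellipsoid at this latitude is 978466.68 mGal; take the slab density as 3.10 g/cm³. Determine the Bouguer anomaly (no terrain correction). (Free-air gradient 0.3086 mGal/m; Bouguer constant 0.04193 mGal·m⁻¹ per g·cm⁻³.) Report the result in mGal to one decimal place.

-88.3

Free-air correction = 0.3086 × 880.7 = 271.78 mGal
Free-air anomaly = 978221.07 − 978466.68 + (271.78) = 26.17 mGal
Bouguer slab correction = 0.04193 × 3.10 × 880.7 = 114.48 mGal
Simple Bouguer anomaly = 26.17 − (114.48) = -88.31 mGal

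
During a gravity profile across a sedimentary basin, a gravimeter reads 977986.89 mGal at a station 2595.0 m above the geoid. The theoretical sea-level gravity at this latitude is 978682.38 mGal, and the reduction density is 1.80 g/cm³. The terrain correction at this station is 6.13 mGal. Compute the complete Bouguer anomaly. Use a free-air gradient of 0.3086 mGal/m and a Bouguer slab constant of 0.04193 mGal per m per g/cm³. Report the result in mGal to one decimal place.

Free-air correction = 0.3086 × 2595.0 = 800.82 mGal
Free-air anomaly = 977986.89 − 978682.38 + (800.82) = 105.33 mGal
Bouguer slab correction = 0.04193 × 1.80 × 2595.0 = 195.86 mGal
Simple Bouguer anomaly = 105.33 − (195.86) = -90.53 mGal
Complete Bouguer anomaly = -90.53 + 6.13 = -84.40 mGal

-84.4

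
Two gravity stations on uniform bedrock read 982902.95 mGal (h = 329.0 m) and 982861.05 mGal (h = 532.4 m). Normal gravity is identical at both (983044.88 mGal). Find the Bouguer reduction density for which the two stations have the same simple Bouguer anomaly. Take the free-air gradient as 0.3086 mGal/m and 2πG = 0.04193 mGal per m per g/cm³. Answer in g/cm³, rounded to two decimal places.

2.45

Δg_obs = 982861.05 − 982902.95 = -41.90 mGal over Δh = 532.4 − 329.0 = 203.4 m
Equal Bouguer anomalies ⇒ Δg_obs + (0.3086 − 0.04193ρ)·Δh = 0
0.3086 − 0.04193ρ = −Δg_obs/Δh = 0.20600
ρ = (0.3086 − 0.20600) / 0.04193 = 2.45 g/cm³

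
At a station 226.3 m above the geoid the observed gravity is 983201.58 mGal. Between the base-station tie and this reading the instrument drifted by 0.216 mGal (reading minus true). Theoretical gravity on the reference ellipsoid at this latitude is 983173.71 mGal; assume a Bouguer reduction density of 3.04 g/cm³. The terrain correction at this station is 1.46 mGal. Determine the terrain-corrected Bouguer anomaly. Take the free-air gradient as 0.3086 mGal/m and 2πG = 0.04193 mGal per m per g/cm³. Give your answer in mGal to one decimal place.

70.1

Drift-corrected reading = 983201.58 − (0.216) = 983201.364 mGal
Free-air correction = 0.3086 × 226.3 = 69.84 mGal
Free-air anomaly = 983201.364 − 983173.71 + (69.84) = 97.494 mGal
Bouguer slab correction = 0.04193 × 3.04 × 226.3 = 28.85 mGal
Simple Bouguer anomaly = 97.494 − (28.85) = 68.644 mGal
Complete Bouguer anomaly = 68.644 + 1.46 = 70.104 mGal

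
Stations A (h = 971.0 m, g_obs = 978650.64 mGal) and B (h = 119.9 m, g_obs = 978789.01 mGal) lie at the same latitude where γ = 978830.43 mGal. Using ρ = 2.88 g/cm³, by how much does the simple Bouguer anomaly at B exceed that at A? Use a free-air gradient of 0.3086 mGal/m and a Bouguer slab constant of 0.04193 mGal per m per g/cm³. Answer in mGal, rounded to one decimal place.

Δg_SB(A) = 978650.64 − 978830.43 + 0.3086×971.0 − 0.04193×2.88×971.0 = 2.60 mGal
Δg_SB(B) = 978789.01 − 978830.43 + 0.3086×119.9 − 0.04193×2.88×119.9 = -18.90 mGal
Difference = -18.90 − (2.60) = -21.50 mGal

-21.5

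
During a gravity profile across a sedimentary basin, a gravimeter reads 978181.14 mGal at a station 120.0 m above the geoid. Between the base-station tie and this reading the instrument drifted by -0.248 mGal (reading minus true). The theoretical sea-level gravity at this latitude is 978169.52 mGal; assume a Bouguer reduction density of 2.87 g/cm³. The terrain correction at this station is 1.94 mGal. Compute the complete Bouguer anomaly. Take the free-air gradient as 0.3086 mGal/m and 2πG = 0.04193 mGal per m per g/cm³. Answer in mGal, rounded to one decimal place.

36.4

Drift-corrected reading = 978181.14 − (-0.248) = 978181.388 mGal
Free-air correction = 0.3086 × 120.0 = 37.03 mGal
Free-air anomaly = 978181.388 − 978169.52 + (37.03) = 48.898 mGal
Bouguer slab correction = 0.04193 × 2.87 × 120.0 = 14.44 mGal
Simple Bouguer anomaly = 48.898 − (14.44) = 34.458 mGal
Complete Bouguer anomaly = 34.458 + 1.94 = 36.398 mGal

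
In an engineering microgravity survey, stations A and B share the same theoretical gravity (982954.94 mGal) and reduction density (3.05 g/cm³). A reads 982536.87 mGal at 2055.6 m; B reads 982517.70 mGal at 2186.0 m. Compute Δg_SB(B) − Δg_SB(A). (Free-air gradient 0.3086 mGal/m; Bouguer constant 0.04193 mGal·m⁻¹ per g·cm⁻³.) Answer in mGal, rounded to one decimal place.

Δg_SB(A) = 982536.87 − 982954.94 + 0.3086×2055.6 − 0.04193×3.05×2055.6 = -46.60 mGal
Δg_SB(B) = 982517.70 − 982954.94 + 0.3086×2186.0 − 0.04193×3.05×2186.0 = -42.20 mGal
Difference = -42.20 − (-46.60) = 4.40 mGal

4.4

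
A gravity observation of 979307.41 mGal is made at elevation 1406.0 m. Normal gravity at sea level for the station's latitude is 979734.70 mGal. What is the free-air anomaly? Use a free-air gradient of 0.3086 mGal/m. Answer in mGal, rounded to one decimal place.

Free-air correction = 0.3086 × 1406.0 = 433.89 mGal
Free-air anomaly = 979307.41 − 979734.70 + (433.89) = 6.60 mGal

6.6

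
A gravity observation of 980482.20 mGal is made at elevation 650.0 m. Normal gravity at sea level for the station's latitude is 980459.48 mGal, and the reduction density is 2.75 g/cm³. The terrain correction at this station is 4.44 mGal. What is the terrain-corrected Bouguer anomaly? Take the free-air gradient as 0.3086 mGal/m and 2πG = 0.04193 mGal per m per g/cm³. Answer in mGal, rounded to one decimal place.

Free-air correction = 0.3086 × 650.0 = 200.59 mGal
Free-air anomaly = 980482.20 − 980459.48 + (200.59) = 223.31 mGal
Bouguer slab correction = 0.04193 × 2.75 × 650.0 = 74.95 mGal
Simple Bouguer anomaly = 223.31 − (74.95) = 148.36 mGal
Complete Bouguer anomaly = 148.36 + 4.44 = 152.80 mGal

152.8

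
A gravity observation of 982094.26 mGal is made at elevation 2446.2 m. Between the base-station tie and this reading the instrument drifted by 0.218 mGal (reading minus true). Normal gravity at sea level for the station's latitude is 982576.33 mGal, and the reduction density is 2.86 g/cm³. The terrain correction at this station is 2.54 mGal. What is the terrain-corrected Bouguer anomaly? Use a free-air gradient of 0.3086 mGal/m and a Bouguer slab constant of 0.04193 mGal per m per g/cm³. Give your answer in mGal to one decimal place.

-18.2

Drift-corrected reading = 982094.26 − (0.218) = 982094.042 mGal
Free-air correction = 0.3086 × 2446.2 = 754.90 mGal
Free-air anomaly = 982094.042 − 982576.33 + (754.90) = 272.612 mGal
Bouguer slab correction = 0.04193 × 2.86 × 2446.2 = 293.35 mGal
Simple Bouguer anomaly = 272.612 − (293.35) = -20.738 mGal
Complete Bouguer anomaly = -20.738 + 2.54 = -18.198 mGal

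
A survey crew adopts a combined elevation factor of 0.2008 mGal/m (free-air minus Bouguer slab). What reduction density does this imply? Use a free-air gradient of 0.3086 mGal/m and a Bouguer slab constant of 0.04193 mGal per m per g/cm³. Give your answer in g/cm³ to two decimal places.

0.2008 = 0.3086 − 0.04193 × ρ
ρ = (0.3086 − 0.2008) / 0.04193 = 2.57 g/cm³

2.57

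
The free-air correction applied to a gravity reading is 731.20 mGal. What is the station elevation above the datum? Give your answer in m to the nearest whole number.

2369

h = 731.20 / 0.3086 = 2369.41 m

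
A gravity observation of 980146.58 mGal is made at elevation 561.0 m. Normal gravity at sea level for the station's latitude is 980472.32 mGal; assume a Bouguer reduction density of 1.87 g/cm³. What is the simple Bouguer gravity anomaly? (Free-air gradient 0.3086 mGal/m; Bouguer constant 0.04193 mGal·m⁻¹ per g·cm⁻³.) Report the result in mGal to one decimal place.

Free-air correction = 0.3086 × 561.0 = 173.12 mGal
Free-air anomaly = 980146.58 − 980472.32 + (173.12) = -152.62 mGal
Bouguer slab correction = 0.04193 × 1.87 × 561.0 = 43.99 mGal
Simple Bouguer anomaly = -152.62 − (43.99) = -196.61 mGal

-196.6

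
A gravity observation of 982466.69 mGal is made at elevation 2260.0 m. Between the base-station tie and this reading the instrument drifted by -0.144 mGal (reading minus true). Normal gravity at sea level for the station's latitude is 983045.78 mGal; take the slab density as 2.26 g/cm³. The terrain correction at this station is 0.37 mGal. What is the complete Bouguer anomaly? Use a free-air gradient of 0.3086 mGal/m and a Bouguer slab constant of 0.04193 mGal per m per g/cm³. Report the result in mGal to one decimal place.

Drift-corrected reading = 982466.69 − (-0.144) = 982466.834 mGal
Free-air correction = 0.3086 × 2260.0 = 697.44 mGal
Free-air anomaly = 982466.834 − 983045.78 + (697.44) = 118.494 mGal
Bouguer slab correction = 0.04193 × 2.26 × 2260.0 = 214.16 mGal
Simple Bouguer anomaly = 118.494 − (214.16) = -95.666 mGal
Complete Bouguer anomaly = -95.666 + 0.37 = -95.296 mGal

-95.3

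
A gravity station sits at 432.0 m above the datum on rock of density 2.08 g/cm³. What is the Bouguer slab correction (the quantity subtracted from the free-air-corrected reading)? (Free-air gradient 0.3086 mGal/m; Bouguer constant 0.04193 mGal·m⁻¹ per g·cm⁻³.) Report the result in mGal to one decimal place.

37.7

Bouguer slab correction = 0.04193 × 2.08 × 432.0 = 37.7 mGal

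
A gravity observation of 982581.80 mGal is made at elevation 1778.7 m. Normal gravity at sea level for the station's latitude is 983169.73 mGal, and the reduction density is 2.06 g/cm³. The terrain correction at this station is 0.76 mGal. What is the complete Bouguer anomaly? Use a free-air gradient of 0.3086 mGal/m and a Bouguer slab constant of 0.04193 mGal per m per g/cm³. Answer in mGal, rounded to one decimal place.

-191.9

Free-air correction = 0.3086 × 1778.7 = 548.91 mGal
Free-air anomaly = 982581.80 − 983169.73 + (548.91) = -39.02 mGal
Bouguer slab correction = 0.04193 × 2.06 × 1778.7 = 153.64 mGal
Simple Bouguer anomaly = -39.02 − (153.64) = -192.66 mGal
Complete Bouguer anomaly = -192.66 + 0.76 = -191.90 mGal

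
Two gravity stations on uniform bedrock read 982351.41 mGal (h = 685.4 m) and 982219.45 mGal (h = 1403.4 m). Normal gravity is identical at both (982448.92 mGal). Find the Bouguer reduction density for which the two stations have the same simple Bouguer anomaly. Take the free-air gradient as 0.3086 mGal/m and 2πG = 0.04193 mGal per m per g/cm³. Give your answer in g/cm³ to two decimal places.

Δg_obs = 982219.45 − 982351.41 = -131.96 mGal over Δh = 1403.4 − 685.4 = 718.0 m
Equal Bouguer anomalies ⇒ Δg_obs + (0.3086 − 0.04193ρ)·Δh = 0
0.3086 − 0.04193ρ = −Δg_obs/Δh = 0.18379
ρ = (0.3086 − 0.18379) / 0.04193 = 2.98 g/cm³

2.98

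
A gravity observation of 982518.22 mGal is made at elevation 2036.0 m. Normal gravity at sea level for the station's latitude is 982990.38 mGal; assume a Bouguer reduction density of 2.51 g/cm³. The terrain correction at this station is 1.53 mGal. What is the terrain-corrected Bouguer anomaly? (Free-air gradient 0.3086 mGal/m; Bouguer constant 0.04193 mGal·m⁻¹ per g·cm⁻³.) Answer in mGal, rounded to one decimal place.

-56.6

Free-air correction = 0.3086 × 2036.0 = 628.31 mGal
Free-air anomaly = 982518.22 − 982990.38 + (628.31) = 156.15 mGal
Bouguer slab correction = 0.04193 × 2.51 × 2036.0 = 214.28 mGal
Simple Bouguer anomaly = 156.15 − (214.28) = -58.13 mGal
Complete Bouguer anomaly = -58.13 + 1.53 = -56.60 mGal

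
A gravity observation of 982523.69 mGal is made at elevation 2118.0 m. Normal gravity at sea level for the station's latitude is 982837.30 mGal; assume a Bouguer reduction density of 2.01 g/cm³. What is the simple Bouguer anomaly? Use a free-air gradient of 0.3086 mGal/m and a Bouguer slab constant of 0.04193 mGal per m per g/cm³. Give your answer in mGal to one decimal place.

Free-air correction = 0.3086 × 2118.0 = 653.61 mGal
Free-air anomaly = 982523.69 − 982837.30 + (653.61) = 340.00 mGal
Bouguer slab correction = 0.04193 × 2.01 × 2118.0 = 178.50 mGal
Simple Bouguer anomaly = 340.00 − (178.50) = 161.50 mGal

161.5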